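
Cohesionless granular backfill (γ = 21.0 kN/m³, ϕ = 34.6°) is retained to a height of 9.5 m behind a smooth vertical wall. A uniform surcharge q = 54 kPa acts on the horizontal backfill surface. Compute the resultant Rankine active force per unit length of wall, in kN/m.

K_a = tan²(45° − φ/2) = 0.2756.
Soil triangle: ½ K_a γ H² = 0.5×0.2756×21.0×9.5² = 261.2 kN/m.
Surcharge rectangle: K_a q H = 0.2756×54×9.5 = 141.4 kN/m.
Total = 261.2 + 141.4 = 402.6 kN/m.

403 kN/m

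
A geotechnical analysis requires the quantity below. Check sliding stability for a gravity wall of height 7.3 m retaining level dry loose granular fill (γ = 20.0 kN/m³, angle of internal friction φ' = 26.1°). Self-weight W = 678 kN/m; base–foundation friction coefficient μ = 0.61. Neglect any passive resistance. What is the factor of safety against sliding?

2.00

K_a = tan²(45° − 26.1°/2) = 0.3889.
P_a = ½K_aγH² = 0.5×0.3889×20.0×7.3² = 207.3 kN/m, acting at H/3 = 2.433 m above the base.
FS_sliding = μW / P_a = 0.61×678 / 207.3 = 1.995.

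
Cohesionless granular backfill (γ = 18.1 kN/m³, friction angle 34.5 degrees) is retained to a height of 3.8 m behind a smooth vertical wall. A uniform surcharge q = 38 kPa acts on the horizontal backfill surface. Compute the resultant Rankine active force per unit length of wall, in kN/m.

K_a = tan²(45° − φ/2) = 0.2768.
Soil triangle: ½ K_a γ H² = 0.5×0.2768×18.1×3.8² = 36.17 kN/m.
Surcharge rectangle: K_a q H = 0.2768×38×3.8 = 39.97 kN/m.
Total = 36.17 + 39.97 = 76.14 kN/m.

76.1 kN/m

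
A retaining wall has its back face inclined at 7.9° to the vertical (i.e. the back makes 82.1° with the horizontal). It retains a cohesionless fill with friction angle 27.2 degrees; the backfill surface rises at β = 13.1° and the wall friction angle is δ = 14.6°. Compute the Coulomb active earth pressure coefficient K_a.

K_a = sin²(α+φ) / [sin²α · sin(α−δ) · (1 + √{sin(φ+δ)sin(φ−β) / (sin(α−δ)sin(α+β))})²].
With α = 82.1°, φ = 27.2°, δ = 14.6°, β = 13.1°: K_a = 0.4873.

0.487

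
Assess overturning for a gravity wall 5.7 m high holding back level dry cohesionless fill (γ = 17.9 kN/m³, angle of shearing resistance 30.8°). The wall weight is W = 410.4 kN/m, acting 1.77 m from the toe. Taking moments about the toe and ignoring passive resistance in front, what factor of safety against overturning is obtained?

K_a = tan²(45° − 30.8°/2) = 0.3227.
P_a = ½K_aγH² = 0.5×0.3227×17.9×5.7² = 93.84 kN/m, acting at H/3 = 1.900 m above the base.
Overturning moment M_o = P_a × H/3 = 93.84 × 1.900 = 178.3.
Resisting moment M_r = W × 1.77 = 410.4 × 1.77 = 726.4.
FS_overturning = M_r/M_o = 726.4/178.3 = 4.074.

4.07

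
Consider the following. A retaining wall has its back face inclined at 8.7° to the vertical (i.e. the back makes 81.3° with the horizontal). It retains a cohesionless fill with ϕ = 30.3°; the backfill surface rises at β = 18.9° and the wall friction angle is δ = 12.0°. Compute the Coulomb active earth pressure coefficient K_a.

K_a = sin²(α+φ) / [sin²α · sin(α−δ) · (1 + √{sin(φ+δ)sin(φ−β) / (sin(α−δ)sin(α+β))})²].
With α = 81.3°, φ = 30.3°, δ = 12.0°, β = 18.9°: K_a = 0.4965.

0.497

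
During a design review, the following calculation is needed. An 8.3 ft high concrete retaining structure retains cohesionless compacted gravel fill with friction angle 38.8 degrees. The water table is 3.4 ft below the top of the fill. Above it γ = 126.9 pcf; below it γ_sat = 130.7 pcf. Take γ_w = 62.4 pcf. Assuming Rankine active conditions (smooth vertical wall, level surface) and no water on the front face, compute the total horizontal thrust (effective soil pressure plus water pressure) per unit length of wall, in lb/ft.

K_a = tan²(45° − φ/2) = 0.2296.
γ' = 130.7 − 62.4 = 68.30 pcf. Depth below WT = 4.9 ft.
σ'_h at WT = K_a γ d_w = 99.04 psf; at base = 99.04 + K_a γ' × 4.9 = 175.9 psf.
P₁ (0–3.4 ft) = ½×99.04×3.4 = 168.4. P₂ (3.4–8.3 ft) = ½(99.04+175.9)×4.9 = 673.5.
P_w = ½ γ_w h₂² = 0.5×62.4×4.9² = 749.1. Total = 168.4+673.5+749.1 = 1591 lb/ft.

1590 lb/ft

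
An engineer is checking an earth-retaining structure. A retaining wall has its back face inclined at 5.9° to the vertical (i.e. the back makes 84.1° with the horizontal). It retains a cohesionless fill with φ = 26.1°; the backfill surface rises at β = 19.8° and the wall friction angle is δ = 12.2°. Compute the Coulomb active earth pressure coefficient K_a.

0.579

K_a = sin²(α+φ) / [sin²α · sin(α−δ) · (1 + √{sin(φ+δ)sin(φ−β) / (sin(α−δ)sin(α+β))})²].
With α = 84.1°, φ = 26.1°, δ = 12.2°, β = 19.8°: K_a = 0.5793.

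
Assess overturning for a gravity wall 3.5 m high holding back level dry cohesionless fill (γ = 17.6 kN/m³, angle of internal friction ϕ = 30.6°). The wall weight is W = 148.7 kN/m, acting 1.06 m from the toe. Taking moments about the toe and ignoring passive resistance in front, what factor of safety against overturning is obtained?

3.85

K_a = tan²(45° − 30.6°/2) = 0.3253.
P_a = ½K_aγH² = 0.5×0.3253×17.6×3.5² = 35.07 kN/m, acting at H/3 = 1.167 m above the base.
Overturning moment M_o = P_a × H/3 = 35.07 × 1.167 = 40.92.
Resisting moment M_r = W × 1.06 = 148.7 × 1.06 = 157.6.
FS_overturning = M_r/M_o = 157.6/40.92 = 3.852.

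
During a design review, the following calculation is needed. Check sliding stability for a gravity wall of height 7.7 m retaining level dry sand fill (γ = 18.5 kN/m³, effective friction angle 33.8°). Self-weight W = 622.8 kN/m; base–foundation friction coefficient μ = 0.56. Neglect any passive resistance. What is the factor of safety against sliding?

K_a = tan²(45° − 33.8°/2) = 0.2851.
P_a = ½K_aγH² = 0.5×0.2851×18.5×7.7² = 156.4 kN/m, acting at H/3 = 2.567 m above the base.
FS_sliding = μW / P_a = 0.56×622.8 / 156.4 = 2.231.

2.23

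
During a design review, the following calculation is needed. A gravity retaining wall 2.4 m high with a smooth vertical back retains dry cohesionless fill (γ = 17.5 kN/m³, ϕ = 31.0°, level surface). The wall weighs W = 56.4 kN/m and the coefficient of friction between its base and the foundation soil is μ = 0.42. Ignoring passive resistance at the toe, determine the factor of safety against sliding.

K_a = tan²(45° − 31.0°/2) = 0.3201.
P_a = ½K_aγH² = 0.5×0.3201×17.5×2.4² = 16.13 kN/m, acting at H/3 = 0.8000 m above the base.
FS_sliding = μW / P_a = 0.42×56.4 / 16.13 = 1.468.

1.47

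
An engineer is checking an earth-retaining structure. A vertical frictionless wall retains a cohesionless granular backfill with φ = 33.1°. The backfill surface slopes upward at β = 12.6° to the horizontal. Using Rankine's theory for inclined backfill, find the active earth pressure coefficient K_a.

0.314

K_a = cos β · (cos β − √(cos²β − cos²φ)) / (cos β + √(cos²β − cos²φ)).
cos β = 0.9759, cos φ = 0.8377, √(cos²β − cos²φ) = 0.5006.
K_a = 0.9759 × (0.9759 − 0.5006)/(0.9759 + 0.5006) = 0.3141.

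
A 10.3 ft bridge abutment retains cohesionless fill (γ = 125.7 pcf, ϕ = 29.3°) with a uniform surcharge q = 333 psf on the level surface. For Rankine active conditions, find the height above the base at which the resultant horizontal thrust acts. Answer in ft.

4.02 ft

K_a = 0.3428.
Triangular part P₁ = ½K_aγH² = 2286 at H/3 = 3.433 ft; rectangular part P₂ = K_a q H = 1176 at H/2 = 5.150 ft.
ȳ = (P₁·3.433 + P₂·5.150)/(P₁+P₂) = 4.016 ft.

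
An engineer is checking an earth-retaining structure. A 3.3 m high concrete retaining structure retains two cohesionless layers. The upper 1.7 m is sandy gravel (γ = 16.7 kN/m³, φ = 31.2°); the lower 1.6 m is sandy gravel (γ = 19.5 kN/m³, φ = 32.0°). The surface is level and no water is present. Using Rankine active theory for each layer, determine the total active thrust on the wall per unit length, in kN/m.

K_a1 = tan²(45°−31.2°/2) = 0.3175; K_a2 = tan²(45°−32.0°/2) = 0.3073.
Layer 1: σ at base = K_a1 γ₁ h₁ = 9.014 kPa; P₁ = ½×9.014×1.7 = 7.662.
Layer 2: σ_v at top = γ₁h₁ = 28.39; σ_h top = K_a2×28.39 = 8.723; σ_h base = K_a2×(28.39+19.5×1.6) = 18.31.
P₂ = ½(8.723+18.31)×1.6 = 21.63. Total P_a = 7.662+21.63 = 29.29 kN/m.

29.3 kN/m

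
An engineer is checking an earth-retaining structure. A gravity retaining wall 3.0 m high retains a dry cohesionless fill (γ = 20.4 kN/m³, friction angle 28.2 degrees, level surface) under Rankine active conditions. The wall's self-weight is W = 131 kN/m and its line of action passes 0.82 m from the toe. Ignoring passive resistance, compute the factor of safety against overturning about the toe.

K_a = tan²(45° − 28.2°/2) = 0.3582.
P_a = ½K_aγH² = 0.5×0.3582×20.4×3.0² = 32.88 kN/m, acting at H/3 = 1.000 m above the base.
Overturning moment M_o = P_a × H/3 = 32.88 × 1.000 = 32.88.
Resisting moment M_r = W × 0.82 = 131 × 0.82 = 107.4.
FS_overturning = M_r/M_o = 107.4/32.88 = 3.267.

3.27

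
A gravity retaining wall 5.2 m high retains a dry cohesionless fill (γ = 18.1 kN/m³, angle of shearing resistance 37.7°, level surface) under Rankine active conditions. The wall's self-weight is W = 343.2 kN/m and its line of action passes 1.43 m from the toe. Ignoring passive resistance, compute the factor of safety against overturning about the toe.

K_a = tan²(45° − 37.7°/2) = 0.2411.
P_a = ½K_aγH² = 0.5×0.2411×18.1×5.2² = 58.99 kN/m, acting at H/3 = 1.733 m above the base.
Overturning moment M_o = P_a × H/3 = 58.99 × 1.733 = 102.2.
Resisting moment M_r = W × 1.43 = 343.2 × 1.43 = 490.8.
FS_overturning = M_r/M_o = 490.8/102.2 = 4.800.

4.80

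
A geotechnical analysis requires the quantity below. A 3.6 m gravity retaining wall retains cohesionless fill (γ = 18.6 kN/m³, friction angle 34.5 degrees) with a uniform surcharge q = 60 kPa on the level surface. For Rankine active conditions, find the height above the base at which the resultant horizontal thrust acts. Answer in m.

1.59 m

K_a = 0.2768.
Triangular part P₁ = ½K_aγH² = 33.36 at H/3 = 1.200 m; rectangular part P₂ = K_a q H = 59.79 at H/2 = 1.800 m.
ȳ = (P₁·1.200 + P₂·1.800)/(P₁+P₂) = 1.585 m.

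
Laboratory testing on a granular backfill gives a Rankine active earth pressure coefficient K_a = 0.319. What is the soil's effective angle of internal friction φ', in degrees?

K_a = tan²(45° − φ/2) ⇒ 45° − φ/2 = arctan(√0.319) = 29.46°.
φ = 2(45° − 29.46°) = 31.08°.

31.1°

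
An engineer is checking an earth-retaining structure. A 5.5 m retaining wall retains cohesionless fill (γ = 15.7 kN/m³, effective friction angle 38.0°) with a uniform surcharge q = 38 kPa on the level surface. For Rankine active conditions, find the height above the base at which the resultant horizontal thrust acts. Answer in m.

K_a = 0.2379.
Triangular part P₁ = ½K_aγH² = 56.49 at H/3 = 1.833 m; rectangular part P₂ = K_a q H = 49.72 at H/2 = 2.750 m.
ȳ = (P₁·1.833 + P₂·2.750)/(P₁+P₂) = 2.262 m.

2.26 m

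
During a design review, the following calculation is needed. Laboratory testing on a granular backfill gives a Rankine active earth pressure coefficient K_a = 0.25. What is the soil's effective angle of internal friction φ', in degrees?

36.9°

K_a = tan²(45° − φ/2) ⇒ 45° − φ/2 = arctan(√0.25) = 26.57°.
φ = 2(45° − 26.57°) = 36.87°.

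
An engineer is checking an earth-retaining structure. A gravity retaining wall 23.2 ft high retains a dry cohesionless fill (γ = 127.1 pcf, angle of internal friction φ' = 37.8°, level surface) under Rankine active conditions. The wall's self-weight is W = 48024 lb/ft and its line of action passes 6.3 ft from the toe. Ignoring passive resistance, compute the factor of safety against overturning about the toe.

4.77

K_a = tan²(45° − 37.8°/2) = 0.2400.
P_a = ½K_aγH² = 0.5×0.2400×127.1×23.2² = 8209 lb/ft, acting at H/3 = 7.733 ft above the base.
Overturning moment M_o = P_a × H/3 = 8209 × 7.733 = 63480.
Resisting moment M_r = W × 6.3 = 48024 × 6.3 = 302600.
FS_overturning = M_r/M_o = 302600/63480 = 4.766.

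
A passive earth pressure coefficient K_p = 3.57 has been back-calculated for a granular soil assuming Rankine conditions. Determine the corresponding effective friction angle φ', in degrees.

34.2°

K_p = (1+sin φ)/(1−sin φ) ⇒ sin φ = (K_p − 1)/(K_p + 1) = 0.5624.
φ = arcsin(0.5624) = 34.22°.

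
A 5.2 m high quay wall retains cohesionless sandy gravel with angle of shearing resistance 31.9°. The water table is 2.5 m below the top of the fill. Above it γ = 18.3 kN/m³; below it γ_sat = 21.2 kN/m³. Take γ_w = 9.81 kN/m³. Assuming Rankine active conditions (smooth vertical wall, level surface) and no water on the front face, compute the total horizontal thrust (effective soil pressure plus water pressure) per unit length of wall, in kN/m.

104 kN/m

K_a = tan²(45° − φ/2) = 0.3085.
γ' = 21.2 − 9.81 = 11.39 kN/m³. Depth below WT = 2.7 m.
σ'_h at WT = K_a γ d_w = 14.12 kPa; at base = 14.12 + K_a γ' × 2.7 = 23.60 kPa.
P₁ (0–2.5 m) = ½×14.12×2.5 = 17.64. P₂ (2.5–5.2 m) = ½(14.12+23.60)×2.7 = 50.92.
P_w = ½ γ_w h₂² = 0.5×9.81×2.7² = 35.76. Total = 17.64+50.92+35.76 = 104.3 kN/m.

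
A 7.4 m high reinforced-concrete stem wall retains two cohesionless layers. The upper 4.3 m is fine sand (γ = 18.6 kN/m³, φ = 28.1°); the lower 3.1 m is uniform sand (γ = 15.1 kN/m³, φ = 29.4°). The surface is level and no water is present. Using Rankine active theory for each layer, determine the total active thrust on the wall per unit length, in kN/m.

171 kN/m

K_a1 = tan²(45°−28.1°/2) = 0.3596; K_a2 = tan²(45°−29.4°/2) = 0.3415.
Layer 1: σ at base = K_a1 γ₁ h₁ = 28.76 kPa; P₁ = ½×28.76×4.3 = 61.84.
Layer 2: σ_v at top = γ₁h₁ = 79.98; σ_h top = K_a2×79.98 = 27.31; σ_h base = K_a2×(79.98+15.1×3.1) = 43.29.
P₂ = ½(27.31+43.29)×3.1 = 109.4. Total P_a = 61.84+109.4 = 171.3 kN/m.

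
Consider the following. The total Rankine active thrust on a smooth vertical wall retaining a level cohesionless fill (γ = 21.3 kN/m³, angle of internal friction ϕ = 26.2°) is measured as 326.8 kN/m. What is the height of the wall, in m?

K_a = 0.3874. P_a = ½ K_a γ H² ⇒ H = √(2P_a/(K_a γ)).
H = √(2×326.8/(0.3874×21.3)) = 8.899 m.

8.90 m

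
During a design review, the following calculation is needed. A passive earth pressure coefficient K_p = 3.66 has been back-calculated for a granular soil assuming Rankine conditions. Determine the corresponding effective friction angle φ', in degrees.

K_p = (1+sin φ)/(1−sin φ) ⇒ sin φ = (K_p − 1)/(K_p + 1) = 0.5708.
φ = arcsin(0.5708) = 34.81°.

34.8°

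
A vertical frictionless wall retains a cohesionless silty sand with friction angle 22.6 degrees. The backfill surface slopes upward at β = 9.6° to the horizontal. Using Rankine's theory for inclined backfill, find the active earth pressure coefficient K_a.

0.474

K_a = cos β · (cos β − √(cos²β − cos²φ)) / (cos β + √(cos²β − cos²φ)).
cos β = 0.9860, cos φ = 0.9232, √(cos²β − cos²φ) = 0.3462.
K_a = 0.9860 × (0.9860 − 0.3462)/(0.9860 + 0.3462) = 0.4735.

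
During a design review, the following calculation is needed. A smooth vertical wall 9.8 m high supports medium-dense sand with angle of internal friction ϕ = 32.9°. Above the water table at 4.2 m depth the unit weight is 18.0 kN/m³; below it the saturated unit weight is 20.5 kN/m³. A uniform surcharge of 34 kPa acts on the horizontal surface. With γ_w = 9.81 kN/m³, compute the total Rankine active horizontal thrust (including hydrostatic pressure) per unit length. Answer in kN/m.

474 kN/m

K_a = tan²(45° − φ/2) = 0.2960.
γ' = 20.5 − 9.81 = 10.69 kN/m³. h₂ = H − d_w = 5.6 m.
σ'_h: at surface K_a·q = 10.07; at WT K_a(q+γd_w) = 32.44; at base K_a(q+γd_w+γ'h₂) = 50.17 kPa.
P₁ = ½(10.07+32.44)×4.2 = 89.27; P₂ = ½(32.44+50.17)×5.6 = 231.3; P_w = ½γ_w h₂² = 153.8.
Total = 89.27+231.3+153.8 = 474.4 kN/m.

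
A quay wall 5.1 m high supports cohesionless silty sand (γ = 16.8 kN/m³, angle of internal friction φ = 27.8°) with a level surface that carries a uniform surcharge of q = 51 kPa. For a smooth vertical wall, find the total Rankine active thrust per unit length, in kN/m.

174 kN/m

K_a = tan²(45° − φ/2) = 0.3639.
Soil triangle: ½ K_a γ H² = 0.5×0.3639×16.8×5.1² = 79.51 kN/m.
Surcharge rectangle: K_a q H = 0.3639×51×5.1 = 94.65 kN/m.
Total = 79.51 + 94.65 = 174.2 kN/m.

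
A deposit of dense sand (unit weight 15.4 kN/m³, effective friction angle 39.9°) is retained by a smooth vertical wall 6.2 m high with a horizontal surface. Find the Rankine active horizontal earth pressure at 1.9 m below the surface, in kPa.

6.39 kPa

K_a = (1 − sin φ)/(1 + sin φ) = 0.2184.
σ_h = K_a γ z = 0.2184 × 15.4 × 1.9 = 6.391 kPa.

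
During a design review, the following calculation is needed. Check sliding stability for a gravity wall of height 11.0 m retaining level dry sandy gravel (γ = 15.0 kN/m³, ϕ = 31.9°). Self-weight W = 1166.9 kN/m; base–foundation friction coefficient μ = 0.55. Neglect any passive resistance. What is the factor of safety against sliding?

2.29

K_a = tan²(45° − 31.9°/2) = 0.3085.
P_a = ½K_aγH² = 0.5×0.3085×15.0×11.0² = 280.0 kN/m, acting at H/3 = 3.667 m above the base.
FS_sliding = μW / P_a = 0.55×1166.9 / 280.0 = 2.292.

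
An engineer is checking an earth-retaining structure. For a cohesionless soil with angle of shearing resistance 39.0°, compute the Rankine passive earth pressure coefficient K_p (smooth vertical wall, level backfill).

K_p = (1 + sin φ)/(1 − sin φ) = tan²(45° + 39.0°/2) = 4.395.

4.40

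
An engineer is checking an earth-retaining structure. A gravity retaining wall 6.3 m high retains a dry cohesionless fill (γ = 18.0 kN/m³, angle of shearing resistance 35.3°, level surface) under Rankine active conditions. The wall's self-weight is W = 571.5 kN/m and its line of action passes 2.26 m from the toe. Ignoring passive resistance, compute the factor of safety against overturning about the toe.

6.44

K_a = tan²(45° − 35.3°/2) = 0.2675.
P_a = ½K_aγH² = 0.5×0.2675×18.0×6.3² = 95.57 kN/m, acting at H/3 = 2.100 m above the base.
Overturning moment M_o = P_a × H/3 = 95.57 × 2.100 = 200.7.
Resisting moment M_r = W × 2.26 = 571.5 × 2.26 = 1292.
FS_overturning = M_r/M_o = 1292/200.7 = 6.436.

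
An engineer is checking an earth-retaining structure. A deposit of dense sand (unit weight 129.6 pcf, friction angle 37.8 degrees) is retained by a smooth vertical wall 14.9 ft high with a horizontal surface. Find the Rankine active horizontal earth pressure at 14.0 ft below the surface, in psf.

435 psf

K_a = (1 − sin φ)/(1 + sin φ) = 0.2400.
σ_h = K_a γ z = 0.2400 × 129.6 × 14.0 = 435.5 psf.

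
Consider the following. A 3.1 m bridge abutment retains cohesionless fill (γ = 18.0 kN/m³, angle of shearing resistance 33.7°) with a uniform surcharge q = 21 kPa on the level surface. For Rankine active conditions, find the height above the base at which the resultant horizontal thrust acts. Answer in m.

1.26 m

K_a = 0.2863.
Triangular part P₁ = ½K_aγH² = 24.76 at H/3 = 1.033 m; rectangular part P₂ = K_a q H = 18.64 at H/2 = 1.550 m.
ȳ = (P₁·1.033 + P₂·1.550)/(P₁+P₂) = 1.255 m.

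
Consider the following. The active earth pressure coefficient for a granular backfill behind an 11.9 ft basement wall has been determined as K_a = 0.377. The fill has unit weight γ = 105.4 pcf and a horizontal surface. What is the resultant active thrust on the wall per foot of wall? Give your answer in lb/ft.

2810 lb/ft

P = ½ K_a γ H² = 0.5 × 0.377 × 105.4 × 11.9² = 2813 lb/ft.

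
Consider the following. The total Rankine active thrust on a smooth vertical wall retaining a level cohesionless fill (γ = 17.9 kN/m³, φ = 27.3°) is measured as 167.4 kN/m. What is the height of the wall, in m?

7.10 m

K_a = 0.3711. P_a = ½ K_a γ H² ⇒ H = √(2P_a/(K_a γ)).
H = √(2×167.4/(0.3711×17.9)) = 7.099 m.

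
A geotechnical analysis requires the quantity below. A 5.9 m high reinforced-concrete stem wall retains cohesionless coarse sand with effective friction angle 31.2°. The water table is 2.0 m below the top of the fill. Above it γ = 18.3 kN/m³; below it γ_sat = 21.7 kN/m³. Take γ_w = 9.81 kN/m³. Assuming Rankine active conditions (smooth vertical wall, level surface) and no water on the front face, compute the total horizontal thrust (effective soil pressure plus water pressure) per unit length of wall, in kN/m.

K_a = tan²(45° − φ/2) = 0.3175.
γ' = 21.7 − 9.81 = 11.89 kN/m³. Depth below WT = 3.9 m.
σ'_h at WT = K_a γ d_w = 11.62 kPa; at base = 11.62 + K_a γ' × 3.9 = 26.34 kPa.
P₁ (0–2.0 m) = ½×11.62×2.0 = 11.62. P₂ (2.0–5.9 m) = ½(11.62+26.34)×3.9 = 74.03.
P_w = ½ γ_w h₂² = 0.5×9.81×3.9² = 74.61. Total = 11.62+74.03+74.61 = 160.3 kN/m.

160 kN/m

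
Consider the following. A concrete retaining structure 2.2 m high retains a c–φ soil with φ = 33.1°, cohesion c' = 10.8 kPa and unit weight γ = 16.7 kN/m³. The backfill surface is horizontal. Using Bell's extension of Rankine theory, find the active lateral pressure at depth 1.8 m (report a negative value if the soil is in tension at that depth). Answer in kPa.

-2.88 kPa

K_a = (1 − sin φ)/(1 + sin φ) = 0.2936.
σ_a = K_a γ z − 2c√K_a = 0.2936×16.7×1.8 − 2×10.8×0.5418 = -2.879 kPa.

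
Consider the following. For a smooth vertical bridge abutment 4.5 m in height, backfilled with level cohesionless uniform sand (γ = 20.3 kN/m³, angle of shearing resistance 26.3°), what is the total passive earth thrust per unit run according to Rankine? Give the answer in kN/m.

K_p = tan²(45° + φ/2) = 2.591.
P_p = ½ K_p γ H² = 0.5 × 2.591 × 20.3 × 4.5² = 532.6 kN/m.

533 kN/m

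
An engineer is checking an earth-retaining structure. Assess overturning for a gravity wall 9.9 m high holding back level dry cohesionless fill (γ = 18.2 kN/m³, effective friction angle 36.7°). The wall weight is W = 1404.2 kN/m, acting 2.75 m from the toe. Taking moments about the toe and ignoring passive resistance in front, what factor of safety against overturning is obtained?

K_a = tan²(45° − 36.7°/2) = 0.2519.
P_a = ½K_aγH² = 0.5×0.2519×18.2×9.9² = 224.6 kN/m, acting at H/3 = 3.300 m above the base.
Overturning moment M_o = P_a × H/3 = 224.6 × 3.300 = 741.3.
Resisting moment M_r = W × 2.75 = 1404.2 × 2.75 = 3862.
FS_overturning = M_r/M_o = 3862/741.3 = 5.209.

5.21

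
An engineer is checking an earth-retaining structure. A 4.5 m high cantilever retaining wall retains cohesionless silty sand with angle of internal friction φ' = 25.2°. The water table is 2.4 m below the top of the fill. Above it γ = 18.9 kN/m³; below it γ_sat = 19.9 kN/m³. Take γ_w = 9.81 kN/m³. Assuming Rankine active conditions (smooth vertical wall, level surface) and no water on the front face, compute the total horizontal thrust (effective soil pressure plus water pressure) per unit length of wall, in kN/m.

90.9 kN/m

K_a = tan²(45° − φ/2) = 0.4027.
γ' = 19.9 − 9.81 = 10.09 kN/m³. Depth below WT = 2.1 m.
σ'_h at WT = K_a γ d_w = 18.27 kPa; at base = 18.27 + K_a γ' × 2.1 = 26.80 kPa.
P₁ (0–2.4 m) = ½×18.27×2.4 = 21.92. P₂ (2.4–4.5 m) = ½(18.27+26.80)×2.1 = 47.32.
P_w = ½ γ_w h₂² = 0.5×9.81×2.1² = 21.63. Total = 21.92+47.32+21.63 = 90.88 kN/m.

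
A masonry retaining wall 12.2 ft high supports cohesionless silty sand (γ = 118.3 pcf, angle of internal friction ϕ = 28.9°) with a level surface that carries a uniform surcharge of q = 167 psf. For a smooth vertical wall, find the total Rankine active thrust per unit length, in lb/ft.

K_a = tan²(45° − φ/2) = 0.3484.
Soil triangle: ½ K_a γ H² = 0.5×0.3484×118.3×12.2² = 3067 lb/ft.
Surcharge rectangle: K_a q H = 0.3484×167×12.2 = 709.8 lb/ft.
Total = 3067 + 709.8 = 3777 lb/ft.

3780 lb/ft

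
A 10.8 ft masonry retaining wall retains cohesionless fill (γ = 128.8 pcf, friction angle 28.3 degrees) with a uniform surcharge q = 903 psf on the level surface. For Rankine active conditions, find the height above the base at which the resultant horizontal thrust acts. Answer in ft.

K_a = 0.3568.
Triangular part P₁ = ½K_aγH² = 2680 at H/3 = 3.600 ft; rectangular part P₂ = K_a q H = 3479 at H/2 = 5.400 ft.
ȳ = (P₁·3.600 + P₂·5.400)/(P₁+P₂) = 4.617 ft.

4.62 ft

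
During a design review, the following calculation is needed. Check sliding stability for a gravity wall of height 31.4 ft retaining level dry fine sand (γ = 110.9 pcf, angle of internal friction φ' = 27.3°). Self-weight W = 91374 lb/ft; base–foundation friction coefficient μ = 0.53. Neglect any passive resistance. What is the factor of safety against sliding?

K_a = tan²(45° − 27.3°/2) = 0.3711.
P_a = ½K_aγH² = 0.5×0.3711×110.9×31.4² = 20290 lb/ft, acting at H/3 = 10.47 ft above the base.
FS_sliding = μW / P_a = 0.53×91374 / 20290 = 2.387.

2.39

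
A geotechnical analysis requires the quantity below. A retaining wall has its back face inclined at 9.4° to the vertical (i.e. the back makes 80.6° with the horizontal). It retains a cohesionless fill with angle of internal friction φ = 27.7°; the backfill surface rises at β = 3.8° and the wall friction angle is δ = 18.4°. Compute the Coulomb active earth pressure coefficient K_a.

0.422

K_a = sin²(α+φ) / [sin²α · sin(α−δ) · (1 + √{sin(φ+δ)sin(φ−β) / (sin(α−δ)sin(α+β))})²].
With α = 80.6°, φ = 27.7°, δ = 18.4°, β = 3.8°: K_a = 0.4216.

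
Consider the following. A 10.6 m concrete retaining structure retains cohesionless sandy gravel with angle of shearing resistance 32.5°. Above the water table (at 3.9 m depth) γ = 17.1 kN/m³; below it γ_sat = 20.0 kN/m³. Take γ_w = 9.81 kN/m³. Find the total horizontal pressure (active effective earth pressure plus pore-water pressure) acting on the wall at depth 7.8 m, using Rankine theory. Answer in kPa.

K_a = (1 − sin φ)/(1 + sin φ) = 0.3010.
γ' = 20.0 − 9.81 = 10.19 kN/m³.
Effective vertical stress at 7.8 m: σ'_v = 17.1×3.9 + 10.19×3.90 = 106.4 kPa.
σ'_h = K_a σ'_v = 0.3010 × 106.4 = 32.03 kPa; u = γ_w × 3.90 = 38.26 kPa.
Total σ_h = 32.03 + 38.26 = 70.29 kPa.

70.3 kPa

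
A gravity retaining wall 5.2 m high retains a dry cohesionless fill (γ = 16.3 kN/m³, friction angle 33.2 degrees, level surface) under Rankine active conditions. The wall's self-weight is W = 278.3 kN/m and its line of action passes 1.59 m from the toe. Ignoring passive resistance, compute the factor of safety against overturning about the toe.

K_a = tan²(45° − 33.2°/2) = 0.2924.
P_a = ½K_aγH² = 0.5×0.2924×16.3×5.2² = 64.43 kN/m, acting at H/3 = 1.733 m above the base.
Overturning moment M_o = P_a × H/3 = 64.43 × 1.733 = 111.7.
Resisting moment M_r = W × 1.59 = 278.3 × 1.59 = 442.5.
FS_overturning = M_r/M_o = 442.5/111.7 = 3.962.

3.96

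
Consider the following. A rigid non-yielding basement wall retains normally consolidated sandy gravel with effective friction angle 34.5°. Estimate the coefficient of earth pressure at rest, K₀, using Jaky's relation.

K₀ = 1 − sin φ' = 1 − sin 34.5° = 0.4336.

0.434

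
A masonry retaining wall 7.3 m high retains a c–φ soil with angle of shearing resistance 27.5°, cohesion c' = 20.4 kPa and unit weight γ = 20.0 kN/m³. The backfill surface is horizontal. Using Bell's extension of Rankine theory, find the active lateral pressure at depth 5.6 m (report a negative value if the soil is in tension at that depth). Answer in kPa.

16.5 kPa

K_a = (1 − sin φ)/(1 + sin φ) = 0.3682.
σ_a = K_a γ z − 2c√K_a = 0.3682×20.0×5.6 − 2×20.4×0.6068 = 16.48 kPa.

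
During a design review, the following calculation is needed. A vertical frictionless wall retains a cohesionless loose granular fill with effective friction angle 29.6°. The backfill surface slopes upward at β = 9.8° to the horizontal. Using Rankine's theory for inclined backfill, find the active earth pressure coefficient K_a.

0.355

K_a = cos β · (cos β − √(cos²β − cos²φ)) / (cos β + √(cos²β − cos²φ)).
cos β = 0.9854, cos φ = 0.8695, √(cos²β − cos²φ) = 0.4637.
K_a = 0.9854 × (0.9854 − 0.4637)/(0.9854 + 0.4637) = 0.3548.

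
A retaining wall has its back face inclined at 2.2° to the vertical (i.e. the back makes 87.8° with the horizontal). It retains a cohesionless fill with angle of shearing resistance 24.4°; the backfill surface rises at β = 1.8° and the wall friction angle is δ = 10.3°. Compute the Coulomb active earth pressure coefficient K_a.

K_a = sin²(α+φ) / [sin²α · sin(α−δ) · (1 + √{sin(φ+δ)sin(φ−β) / (sin(α−δ)sin(α+β))})²].
With α = 87.8°, φ = 24.4°, δ = 10.3°, β = 1.8°: K_a = 0.4051.

0.405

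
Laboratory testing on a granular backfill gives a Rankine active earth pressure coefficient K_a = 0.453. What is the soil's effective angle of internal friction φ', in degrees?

22.1°

K_a = tan²(45° − φ/2) ⇒ 45° − φ/2 = arctan(√0.453) = 33.94°.
φ = 2(45° − 33.94°) = 22.11°.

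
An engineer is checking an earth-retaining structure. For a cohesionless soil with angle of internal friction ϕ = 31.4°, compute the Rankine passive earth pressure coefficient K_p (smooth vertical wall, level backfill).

3.18

K_p = (1 + sin φ)/(1 − sin φ) = tan²(45° + 31.4°/2) = 3.175.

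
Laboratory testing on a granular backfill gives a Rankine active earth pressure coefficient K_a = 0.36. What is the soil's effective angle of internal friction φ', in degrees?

K_a = tan²(45° − φ/2) ⇒ 45° − φ/2 = arctan(√0.36) = 30.96°.
φ = 2(45° − 30.96°) = 28.07°.

28.1°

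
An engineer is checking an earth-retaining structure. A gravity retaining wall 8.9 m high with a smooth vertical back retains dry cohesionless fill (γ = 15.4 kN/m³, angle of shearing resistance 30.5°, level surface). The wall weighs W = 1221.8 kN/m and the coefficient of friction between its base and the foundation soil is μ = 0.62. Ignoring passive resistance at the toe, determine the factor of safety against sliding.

K_a = tan²(45° − 30.5°/2) = 0.3267.
P_a = ½K_aγH² = 0.5×0.3267×15.4×8.9² = 199.2 kN/m, acting at H/3 = 2.967 m above the base.
FS_sliding = μW / P_a = 0.62×1221.8 / 199.2 = 3.802.

3.80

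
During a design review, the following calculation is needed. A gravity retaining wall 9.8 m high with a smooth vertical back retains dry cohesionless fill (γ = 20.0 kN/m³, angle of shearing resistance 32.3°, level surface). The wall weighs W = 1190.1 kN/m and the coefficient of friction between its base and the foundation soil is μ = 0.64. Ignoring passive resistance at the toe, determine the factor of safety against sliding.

K_a = tan²(45° − 32.3°/2) = 0.3035.
P_a = ½K_aγH² = 0.5×0.3035×20.0×9.8² = 291.5 kN/m, acting at H/3 = 3.267 m above the base.
FS_sliding = μW / P_a = 0.64×1190.1 / 291.5 = 2.613.

2.61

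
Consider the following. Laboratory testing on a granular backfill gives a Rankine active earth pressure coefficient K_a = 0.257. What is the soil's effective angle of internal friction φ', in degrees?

K_a = tan²(45° − φ/2) ⇒ 45° − φ/2 = arctan(√0.257) = 26.88°.
φ = 2(45° − 26.88°) = 36.23°.

36.2°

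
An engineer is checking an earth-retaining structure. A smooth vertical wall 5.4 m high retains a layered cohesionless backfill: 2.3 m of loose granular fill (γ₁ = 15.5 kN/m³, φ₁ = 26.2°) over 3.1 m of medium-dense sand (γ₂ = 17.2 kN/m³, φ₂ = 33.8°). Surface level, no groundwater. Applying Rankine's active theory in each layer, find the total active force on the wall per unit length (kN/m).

K_a1 = tan²(45°−26.2°/2) = 0.3874; K_a2 = tan²(45°−33.8°/2) = 0.2851.
Layer 1: σ at base = K_a1 γ₁ h₁ = 13.81 kPa; P₁ = ½×13.81×2.3 = 15.88.
Layer 2: σ_v at top = γ₁h₁ = 35.65; σ_h top = K_a2×35.65 = 10.16; σ_h base = K_a2×(35.65+17.2×3.1) = 25.37.
P₂ = ½(10.16+25.37)×3.1 = 55.07. Total P_a = 15.88+55.07 = 70.95 kN/m.

71.0 kN/m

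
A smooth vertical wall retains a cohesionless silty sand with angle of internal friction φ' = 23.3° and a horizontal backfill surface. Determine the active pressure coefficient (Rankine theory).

K_a = (1 − sin φ)/(1 + sin φ) = (1 − sin 23.3°)/(1 + sin 23.3°) = 0.4331.

0.433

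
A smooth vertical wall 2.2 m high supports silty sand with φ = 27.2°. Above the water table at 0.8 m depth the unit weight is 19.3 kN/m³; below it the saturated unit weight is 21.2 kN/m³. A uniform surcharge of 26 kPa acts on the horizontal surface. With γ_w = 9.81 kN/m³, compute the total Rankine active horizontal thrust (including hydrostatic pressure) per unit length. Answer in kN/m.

45.4 kN/m

K_a = tan²(45° − φ/2) = 0.3726.
γ' = 21.2 − 9.81 = 11.39 kN/m³. h₂ = H − d_w = 1.4 m.
σ'_h: at surface K_a·q = 9.687; at WT K_a(q+γd_w) = 15.44; at base K_a(q+γd_w+γ'h₂) = 21.38 kPa.
P₁ = ½(9.687+15.44)×0.8 = 10.05; P₂ = ½(15.44+21.38)×1.4 = 25.78; P_w = ½γ_w h₂² = 9.614.
Total = 10.05+25.78+9.614 = 45.44 kN/m.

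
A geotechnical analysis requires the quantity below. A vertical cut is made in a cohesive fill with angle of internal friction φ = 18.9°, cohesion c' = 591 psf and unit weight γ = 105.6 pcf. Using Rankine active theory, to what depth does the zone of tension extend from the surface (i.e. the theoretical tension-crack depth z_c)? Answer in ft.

K_a = tan²(45° − 18.9°/2) = 0.5107; √K_a = 0.7146.
The active pressure is zero where K_a γ z = 2c√K_a, so z_c = 2c/(γ√K_a) = 2×591/(105.6×0.7146) = 15.66 ft.

15.7 ft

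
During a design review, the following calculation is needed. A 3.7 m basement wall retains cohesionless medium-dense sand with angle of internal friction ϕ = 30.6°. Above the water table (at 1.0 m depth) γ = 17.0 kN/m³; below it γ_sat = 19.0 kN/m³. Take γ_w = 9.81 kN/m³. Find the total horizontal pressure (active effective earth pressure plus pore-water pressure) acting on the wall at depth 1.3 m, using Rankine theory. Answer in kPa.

K_a = (1 − sin φ)/(1 + sin φ) = 0.3253.
γ' = 19.0 − 9.81 = 9.190 kN/m³.
Effective vertical stress at 1.3 m: σ'_v = 17.0×1.0 + 9.190×0.300 = 19.76 kPa.
σ'_h = K_a σ'_v = 0.3253 × 19.76 = 6.428 kPa; u = γ_w × 0.300 = 2.943 kPa.
Total σ_h = 6.428 + 2.943 = 9.371 kPa.

9.37 kPa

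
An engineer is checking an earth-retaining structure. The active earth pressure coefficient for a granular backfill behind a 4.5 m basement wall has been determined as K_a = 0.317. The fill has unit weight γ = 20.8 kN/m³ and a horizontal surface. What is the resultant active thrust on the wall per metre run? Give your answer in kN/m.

66.8 kN/m

P = ½ K_a γ H² = 0.5 × 0.317 × 20.8 × 4.5² = 66.76 kN/m.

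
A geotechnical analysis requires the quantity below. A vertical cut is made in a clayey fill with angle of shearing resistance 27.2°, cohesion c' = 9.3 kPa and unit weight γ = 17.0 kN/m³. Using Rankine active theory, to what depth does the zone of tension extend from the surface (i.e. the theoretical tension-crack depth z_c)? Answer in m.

K_a = tan²(45° − 27.2°/2) = 0.3726; √K_a = 0.6104.
The active pressure is zero where K_a γ z = 2c√K_a, so z_c = 2c/(γ√K_a) = 2×9.3/(17.0×0.6104) = 1.792 m.

1.79 m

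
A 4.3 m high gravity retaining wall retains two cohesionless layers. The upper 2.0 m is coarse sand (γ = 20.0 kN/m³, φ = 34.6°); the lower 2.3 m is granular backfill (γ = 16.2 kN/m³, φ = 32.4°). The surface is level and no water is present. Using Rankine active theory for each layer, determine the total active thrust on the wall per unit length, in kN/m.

51.8 kN/m

K_a1 = tan²(45°−34.6°/2) = 0.2756; K_a2 = tan²(45°−32.4°/2) = 0.3022.
Layer 1: σ at base = K_a1 γ₁ h₁ = 11.03 kPa; P₁ = ½×11.03×2.0 = 11.03.
Layer 2: σ_v at top = γ₁h₁ = 40.00; σ_h top = K_a2×40.00 = 12.09; σ_h base = K_a2×(40.00+16.2×2.3) = 23.35.
P₂ = ½(12.09+23.35)×2.3 = 40.76. Total P_a = 11.03+40.76 = 51.78 kN/m.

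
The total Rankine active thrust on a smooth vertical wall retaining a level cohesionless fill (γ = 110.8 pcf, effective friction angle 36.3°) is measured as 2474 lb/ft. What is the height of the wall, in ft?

13.2 ft

K_a = 0.2563. P_a = ½ K_a γ H² ⇒ H = √(2P_a/(K_a γ)).
H = √(2×2474/(0.2563×110.8)) = 13.20 ft.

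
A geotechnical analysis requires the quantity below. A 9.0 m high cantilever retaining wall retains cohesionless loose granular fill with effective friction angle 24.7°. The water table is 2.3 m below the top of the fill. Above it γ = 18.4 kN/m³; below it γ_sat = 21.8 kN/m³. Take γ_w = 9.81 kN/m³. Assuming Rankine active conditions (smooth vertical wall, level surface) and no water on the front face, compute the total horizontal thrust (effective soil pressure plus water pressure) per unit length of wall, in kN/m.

K_a = tan²(45° − φ/2) = 0.4106.
γ' = 21.8 − 9.81 = 11.99 kN/m³. Depth below WT = 6.7 m.
σ'_h at WT = K_a γ d_w = 17.38 kPa; at base = 17.38 + K_a γ' × 6.7 = 50.36 kPa.
P₁ (0–2.3 m) = ½×17.38×2.3 = 19.98. P₂ (2.3–9.0 m) = ½(17.38+50.36)×6.7 = 226.9.
P_w = ½ γ_w h₂² = 0.5×9.81×6.7² = 220.2. Total = 19.98+226.9+220.2 = 467.1 kN/m.

467 kN/m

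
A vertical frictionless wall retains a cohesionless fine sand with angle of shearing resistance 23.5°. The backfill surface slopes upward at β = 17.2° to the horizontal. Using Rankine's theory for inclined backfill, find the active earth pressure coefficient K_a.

K_a = cos β · (cos β − √(cos²β − cos²φ)) / (cos β + √(cos²β − cos²φ)).
cos β = 0.9553, cos φ = 0.9171, √(cos²β − cos²φ) = 0.2675.
K_a = 0.9553 × (0.9553 − 0.2675)/(0.9553 + 0.2675) = 0.5373.

0.537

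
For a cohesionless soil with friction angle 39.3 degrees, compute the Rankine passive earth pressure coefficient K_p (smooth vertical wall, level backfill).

4.46

K_p = (1 + sin φ)/(1 − sin φ) = tan²(45° + 39.3°/2) = 4.455.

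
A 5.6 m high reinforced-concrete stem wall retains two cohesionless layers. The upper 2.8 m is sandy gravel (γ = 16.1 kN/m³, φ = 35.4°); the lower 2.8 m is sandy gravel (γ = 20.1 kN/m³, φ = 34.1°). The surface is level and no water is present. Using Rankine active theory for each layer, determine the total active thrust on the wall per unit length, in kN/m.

74.5 kN/m

K_a1 = tan²(45°−35.4°/2) = 0.2664; K_a2 = tan²(45°−34.1°/2) = 0.2815.
Layer 1: σ at base = K_a1 γ₁ h₁ = 12.01 kPa; P₁ = ½×12.01×2.8 = 16.81.
Layer 2: σ_v at top = γ₁h₁ = 45.08; σ_h top = K_a2×45.08 = 12.69; σ_h base = K_a2×(45.08+20.1×2.8) = 28.54.
P₂ = ½(12.69+28.54)×2.8 = 57.72. Total P_a = 16.81+57.72 = 74.53 kN/m.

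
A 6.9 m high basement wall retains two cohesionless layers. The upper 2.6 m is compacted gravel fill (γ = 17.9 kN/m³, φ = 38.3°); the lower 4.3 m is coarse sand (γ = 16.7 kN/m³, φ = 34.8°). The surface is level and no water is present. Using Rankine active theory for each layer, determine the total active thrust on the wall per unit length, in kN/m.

111 kN/m

K_a1 = tan²(45°−38.3°/2) = 0.2347; K_a2 = tan²(45°−34.8°/2) = 0.2733.
Layer 1: σ at base = K_a1 γ₁ h₁ = 10.92 kPa; P₁ = ½×10.92×2.6 = 14.20.
Layer 2: σ_v at top = γ₁h₁ = 46.54; σ_h top = K_a2×46.54 = 12.72; σ_h base = K_a2×(46.54+16.7×4.3) = 32.35.
P₂ = ½(12.72+32.35)×4.3 = 96.89. Total P_a = 14.20+96.89 = 111.1 kN/m.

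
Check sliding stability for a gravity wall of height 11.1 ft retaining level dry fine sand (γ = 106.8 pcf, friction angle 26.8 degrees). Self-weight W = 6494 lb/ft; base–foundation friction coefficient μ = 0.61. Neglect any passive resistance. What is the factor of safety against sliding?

K_a = tan²(45° − 26.8°/2) = 0.3785.
P_a = ½K_aγH² = 0.5×0.3785×106.8×11.1² = 2490 lb/ft, acting at H/3 = 3.700 ft above the base.
FS_sliding = μW / P_a = 0.61×6494 / 2490 = 1.591.

1.59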